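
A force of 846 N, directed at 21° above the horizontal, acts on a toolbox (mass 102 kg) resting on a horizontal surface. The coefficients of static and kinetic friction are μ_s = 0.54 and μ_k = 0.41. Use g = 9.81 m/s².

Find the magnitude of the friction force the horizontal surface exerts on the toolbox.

f ≈ 286 N

The vertical component of P reduces the normal force: N = m g − P sin α = 1001 − 303.2 = 697.4 N.
Horizontally, friction must balance P cos α = 789.8 N.
μ_s N = 0.54 × 697.4 = 376.6 N.
The required friction exceeds μ_s N, so the toolbox moves and f = μ_k N = 286 N.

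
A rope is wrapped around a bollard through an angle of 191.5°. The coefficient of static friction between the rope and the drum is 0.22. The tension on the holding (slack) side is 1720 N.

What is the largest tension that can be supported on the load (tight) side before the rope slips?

T_max ≈ 3590 N

At impending slip the capstan equation gives T₂/T₁ = e^{μβ} with β in radians.
β = 191.5° × π/180 = 3.342 rad.
e^{μβ} = e^{0.22×3.342} = 2.086.
T₂ = T₁ · e^{μβ} = 1720 × 2.086 = 3590 N.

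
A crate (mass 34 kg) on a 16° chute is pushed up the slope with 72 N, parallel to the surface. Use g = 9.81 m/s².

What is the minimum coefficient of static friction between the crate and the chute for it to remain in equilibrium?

N = m g cos θ = 320.6 N.
Friction must make up the shortfall along the incline: f = m g sin θ − P = 91.94 − 72 = 19.94 N.
At the threshold f = μ_s N, so μ_s,min = 19.94/320.6 = 0.0622.

μ_s,min ≈ 0.0622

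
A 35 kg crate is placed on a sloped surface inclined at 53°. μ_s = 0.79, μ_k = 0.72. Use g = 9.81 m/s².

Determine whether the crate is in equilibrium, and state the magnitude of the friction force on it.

f ≈ 149 N

N = m g cos θ = 207 N.
Down-slope weight component: m g sin θ = 274 N.
μ_s N = 163 N.
274 > 163 N, so it slides; kinetic friction f = μ_k N = 0.72×207 = 149 N.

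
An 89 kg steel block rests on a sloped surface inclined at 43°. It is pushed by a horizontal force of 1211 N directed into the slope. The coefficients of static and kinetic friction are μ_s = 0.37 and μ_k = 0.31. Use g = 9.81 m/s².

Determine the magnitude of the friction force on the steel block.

Resolve perpendicular to the incline: N = m g cos θ + P sin θ = 89×9.81×cos 43° + 1211×sin 43° = 1464 N.
Parallel to the incline: P cos θ − m g sin θ = 885.7 − 595.4 = 290.2 N; the friction needed to balance this is 290.2 N acting down the slope.
The limit of static friction is μ_s N = 541.8 N.
|f_req| = 290.2 ≤ 541.8 N → the steel block is in equilibrium; friction equals the required value.

f ≈ 290 N (down the incline)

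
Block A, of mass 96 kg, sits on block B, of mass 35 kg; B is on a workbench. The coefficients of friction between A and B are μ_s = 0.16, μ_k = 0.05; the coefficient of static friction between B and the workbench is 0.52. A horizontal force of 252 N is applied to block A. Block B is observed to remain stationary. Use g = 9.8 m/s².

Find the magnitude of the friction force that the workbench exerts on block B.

Normal force at the A–B interface: N₁ = m_A g = 940.8 N.
Maximum static friction on A from B: μ_s N₁ = 0.16×940.8 = 150.5 N.
P = 252 N exceeds that limit, so A slips over B and the interface friction becomes kinetic: f₁ = μ_k N₁ = 0.05×940.8 = 47 N.
By Newton's third law B feels 47 N forward from A. With B stationary, the floor's static friction on B balances it: f₂ = 47 N (well within μ_s(m_A+m_B)g = 667.6 N).

f ≈ 47 N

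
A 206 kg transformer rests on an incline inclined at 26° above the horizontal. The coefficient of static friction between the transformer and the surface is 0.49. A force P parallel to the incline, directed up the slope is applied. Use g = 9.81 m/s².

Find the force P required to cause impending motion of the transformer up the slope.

At impending motion up the slope, friction acts down-slope at its limit: f = μ_s N.
P is parallel to the surface, so N = m g cos θ = 1820 N.
Along the incline: P = m g sin θ + μ_s N = 886 + 0.49×1820 = 1780 N.

P ≈ 1780 N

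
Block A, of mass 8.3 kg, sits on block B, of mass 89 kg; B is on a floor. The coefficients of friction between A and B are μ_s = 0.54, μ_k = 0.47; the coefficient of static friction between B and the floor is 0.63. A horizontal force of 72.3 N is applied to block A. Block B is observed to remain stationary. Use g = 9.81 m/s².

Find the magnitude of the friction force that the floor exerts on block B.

The normal force B exerts on A is simply A's weight, N₁ = 81.42 N.
So the A–B interface can sustain at most μ_s N₁ = 43.97 N of static friction.
Since P = 72.3 N > 43.97 N, A slides on B; the A–B friction is kinetic: f₁ = μ_k N₁ = 0.47×81.42 = 38.3 N.
By Newton's third law B feels 38.3 N forward from A. With B stationary, the floor's static friction on B balances it: f₂ = 38.3 N (well within μ_s(m_A+m_B)g = 601.3 N).

f ≈ 38.3 N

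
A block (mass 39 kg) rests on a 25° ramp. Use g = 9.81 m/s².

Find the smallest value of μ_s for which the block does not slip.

μ_s,min ≈ 0.466

At the slip threshold m g sin θ = μ_s m g cos θ, so μ_s,min = tan θ.
μ_s,min = tan 25° = 0.466.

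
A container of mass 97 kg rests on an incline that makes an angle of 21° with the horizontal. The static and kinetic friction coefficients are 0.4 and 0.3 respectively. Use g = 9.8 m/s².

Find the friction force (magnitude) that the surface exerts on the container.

The normal reaction is N = m g cos θ = 887.5 N.
Along the slope the weight component is m g sin θ = 340.7 N; friction must supply exactly this, acting up-slope.
Maximum static friction available: μ_s N = 0.4 × 887.5 = 355 N.
Since |340.7| ≤ 355 N, no slip — friction simply equals what equilibrium demands.

f ≈ 341 N (up the incline)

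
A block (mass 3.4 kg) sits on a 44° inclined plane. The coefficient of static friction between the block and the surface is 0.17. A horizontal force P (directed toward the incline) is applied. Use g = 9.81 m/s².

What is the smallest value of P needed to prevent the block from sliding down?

P_min ≈ 22.8 N

The block tends to slide down (tan θ > μ_s), so at the point of impending slip friction acts up-slope at its limit: f = μ_s N.
Perpendicular to the incline: N = m g cos θ + P sin θ.
Along the incline: P cos θ + μ_s N = m g sin θ, i.e. P cos θ + μ_s (m g cos θ + P sin θ) = m g sin θ.
Solving, P (cos θ + μ_s sin θ) = m g (sin θ − μ_s cos θ), so P = 33.4×0.5724/0.8374 = 22.8 N.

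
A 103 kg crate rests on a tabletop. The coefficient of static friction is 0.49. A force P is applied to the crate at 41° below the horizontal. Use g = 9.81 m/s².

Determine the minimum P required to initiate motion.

N = m g + P sin α (the push presses the crate into the tabletop).
At impending slip, P cos α = μ_s N = μ_s (m g + P sin α).
Solving: P (cos α − μ_s sin α) = μ_s m g → P = 0.49×1010/(cos 41° − 0.49 sin 41°) = 495/0.4332 = 1140 N.

P ≈ 1140 N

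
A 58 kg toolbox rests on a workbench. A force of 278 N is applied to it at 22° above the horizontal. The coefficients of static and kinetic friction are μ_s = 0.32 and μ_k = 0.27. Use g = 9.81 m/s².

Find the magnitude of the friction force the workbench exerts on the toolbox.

f ≈ 126 N

The vertical component of P reduces the normal force: N = m g − P sin α = 569 − 104.1 = 464.8 N.
The horizontal driving force is P cos α = 257.8 N, so equilibrium needs friction f = 257.8 N.
The static-friction limit is μ_s N = 148.7 N.
257.8 > 148.7 N → the toolbox slides; f = μ_k N = 0.27×464.8 = 126 N.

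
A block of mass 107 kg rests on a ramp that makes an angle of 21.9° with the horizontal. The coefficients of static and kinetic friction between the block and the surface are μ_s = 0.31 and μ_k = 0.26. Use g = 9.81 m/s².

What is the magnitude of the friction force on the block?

Normal force: N = m g cos θ = 107 × 9.81 × cos 21.9° = 973.9 N.
For equilibrium along the incline, friction must balance the weight component: f = m g sin θ = 391.5 N up the slope.
Maximum static friction available: μ_s N = 0.31 × 973.9 = 301.9 N.
|391.5| exceeds 301.9 N, so the block slips down-slope; friction is kinetic, f = μ_k N = 0.26×973.9 = 253 N.

f ≈ 253 N (up the incline)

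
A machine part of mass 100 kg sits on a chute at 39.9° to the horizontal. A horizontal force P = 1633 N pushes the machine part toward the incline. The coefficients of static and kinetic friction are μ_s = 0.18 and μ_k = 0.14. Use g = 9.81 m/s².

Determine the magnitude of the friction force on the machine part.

Normal direction: N = m g cos θ + P sin θ = 1800 N.
Parallel to the incline: P cos θ − m g sin θ = 1253 − 629.3 = 623.5 N; the friction needed to balance this is 623.5 N acting down the slope.
The limit of static friction is μ_s N = 324 N.
|f_req| = 623.5 > 324 N → the machine part slides up the incline; f = μ_k N = 0.14 × 1800 = 252 N.

f ≈ 252 N (down the incline)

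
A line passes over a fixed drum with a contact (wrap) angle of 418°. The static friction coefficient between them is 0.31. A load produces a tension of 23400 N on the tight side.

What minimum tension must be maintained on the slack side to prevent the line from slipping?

Capstan equation at impending slip: T_tight/T_slack = e^{μβ}.
β = 418° = 7.295 rad; e^{μβ} = e^{0.31×7.295} = 9.598.
T_slack = T_tight / e^{μβ} = 23400 / 9.598 = 2440 N.

T_min ≈ 2440 N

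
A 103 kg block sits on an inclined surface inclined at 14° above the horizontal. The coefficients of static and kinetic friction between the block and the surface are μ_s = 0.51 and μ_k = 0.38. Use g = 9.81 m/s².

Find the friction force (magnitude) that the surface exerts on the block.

f ≈ 244 N (up the incline)

Perpendicular to the surface, N = m g cos θ = 103·9.81·cos 14° = 980.4 N.
For equilibrium along the incline, friction must balance the weight component: f = m g sin θ = 244.4 N up the slope.
The static-friction ceiling is μ_s N = 0.51 × 980.4 = 500 N.
Since |244.4| ≤ 500 N, no slip — friction simply equals what equilibrium demands.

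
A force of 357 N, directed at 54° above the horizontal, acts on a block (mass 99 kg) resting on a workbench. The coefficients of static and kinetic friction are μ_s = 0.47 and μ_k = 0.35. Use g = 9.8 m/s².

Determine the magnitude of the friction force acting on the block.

f ≈ 210 N

N = m g − P sin α = 970.2 − 357×sin 54° = 681.4 N.
For equilibrium, f = P cos α = 357×cos 54° = 209.8 N.
The static-friction limit is μ_s N = 320.2 N.
209.8 ≤ 320.2 N → static; friction equals the required 210 N.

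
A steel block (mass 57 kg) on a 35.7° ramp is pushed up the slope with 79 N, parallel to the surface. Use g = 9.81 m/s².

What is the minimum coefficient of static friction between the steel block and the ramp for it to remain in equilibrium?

N = m g cos θ = 454.1 N.
Friction must make up the shortfall along the incline: f = m g sin θ − P = 326.3 − 79 = 247.3 N.
At the threshold f = μ_s N, so μ_s,min = 247.3/454.1 = 0.545.

μ_s,min ≈ 0.545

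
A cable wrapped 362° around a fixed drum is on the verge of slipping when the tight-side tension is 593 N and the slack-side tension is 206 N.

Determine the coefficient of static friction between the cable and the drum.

μ ≈ 0.167

T₂/T₁ = e^{μβ} → μ = ln(T₂/T₁)/β.
β = 362° = 6.318 rad.
μ = ln(593/206)/6.318 = ln(2.879)/6.318 = 0.167.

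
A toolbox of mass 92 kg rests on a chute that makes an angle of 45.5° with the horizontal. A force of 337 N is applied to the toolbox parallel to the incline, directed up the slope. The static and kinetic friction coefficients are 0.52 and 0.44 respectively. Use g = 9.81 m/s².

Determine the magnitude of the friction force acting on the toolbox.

Normal force: N = m g cos θ = 92 × 9.81 × cos 45.5° = 632.6 N.
For equilibrium along the incline the friction force must supply f = m g sin θ − P = 643.7 − 337 = 306.7 N (positive meaning up-slope).
Maximum static friction available: μ_s N = 0.52 × 632.6 = 328.9 N.
Since |306.7| ≤ 328.9 N, the toolbox remains in static equilibrium and friction takes exactly the required value.

f ≈ 307 N (up the incline)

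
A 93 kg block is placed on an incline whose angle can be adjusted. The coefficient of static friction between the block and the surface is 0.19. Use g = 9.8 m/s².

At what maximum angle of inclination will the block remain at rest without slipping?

At the slip threshold, m g sin θ = μ_s · m g cos θ, so tan θ = μ_s.
θ_max = arctan(0.19) = 10.8°.

θ_max ≈ 10.8°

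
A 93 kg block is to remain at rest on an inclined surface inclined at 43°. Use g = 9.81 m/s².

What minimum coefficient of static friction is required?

At the slip threshold m g sin θ = μ_s m g cos θ, so μ_s,min = tan θ.
μ_s,min = tan 43° = 0.933.

μ_s,min ≈ 0.933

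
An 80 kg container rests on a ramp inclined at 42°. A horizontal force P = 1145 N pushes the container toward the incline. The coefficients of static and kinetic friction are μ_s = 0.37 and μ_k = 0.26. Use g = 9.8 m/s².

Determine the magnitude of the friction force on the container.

f ≈ 326 N (down the incline)

Resolve perpendicular to the incline: N = m g cos θ + P sin θ = 80×9.8×cos 42° + 1145×sin 42° = 1349 N.
Parallel to the incline: P cos θ − m g sin θ = 850.9 − 524.6 = 326.3 N; the friction needed to balance this is 326.3 N acting down the slope.
Maximum static friction: μ_s N = 0.37 × 1349 = 499 N.
|f_req| = 326.3 ≤ 499 N → the container is in equilibrium; friction equals the required value.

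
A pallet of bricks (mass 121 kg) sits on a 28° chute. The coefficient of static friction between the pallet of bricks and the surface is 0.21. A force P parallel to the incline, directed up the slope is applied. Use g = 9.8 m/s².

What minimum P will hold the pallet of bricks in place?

The pallet of bricks tends to slide down (tan θ > μ_s), so at the point of impending slip friction acts up-slope at its limit: f = μ_s N.
P is parallel to the surface, so N = m g cos θ = 1050 N.
Along the incline: P + μ_s N = m g sin θ, so P = 557 − 0.21×1050 = 337 N.

P_min ≈ 337 N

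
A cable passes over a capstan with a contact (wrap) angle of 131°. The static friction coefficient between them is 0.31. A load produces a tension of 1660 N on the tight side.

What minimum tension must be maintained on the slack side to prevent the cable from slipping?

Capstan equation at impending slip: T_tight/T_slack = e^{μβ}.
β = 131° = 2.286 rad; e^{μβ} = e^{0.31×2.286} = 2.032.
T_slack = T_tight / e^{μβ} = 1660 / 2.032 = 817 N.

T_min ≈ 817 N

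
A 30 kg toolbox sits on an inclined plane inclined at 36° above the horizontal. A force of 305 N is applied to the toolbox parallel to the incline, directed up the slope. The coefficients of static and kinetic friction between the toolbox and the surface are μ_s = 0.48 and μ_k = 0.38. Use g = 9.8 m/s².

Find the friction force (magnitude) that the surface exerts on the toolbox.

f ≈ 90.4 N (down the incline)

Normal force: N = m g cos θ = 30 × 9.8 × cos 36° = 237.9 N.
For equilibrium along the incline the friction force must supply f = m g sin θ − P = 172.8 − 305 = -132.2 N (positive meaning up-slope).
The static-friction ceiling is μ_s N = 0.48 × 237.9 = 114.2 N.
Since |-132.2| > 114.2 N, static friction cannot hold it; the toolbox slides up the incline and kinetic friction applies: f = μ_k N = 0.38 × 237.9 = 90.4 N.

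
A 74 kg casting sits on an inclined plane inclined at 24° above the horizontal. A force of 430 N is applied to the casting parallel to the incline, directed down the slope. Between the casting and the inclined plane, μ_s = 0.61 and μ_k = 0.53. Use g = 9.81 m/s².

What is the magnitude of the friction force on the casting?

Normal force: N = m g cos θ = 74 × 9.81 × cos 24° = 663.2 N.
Parallel to the incline, ΣF = 0 gives f = m g sin θ + P = 295.3 + 430 = 725.3 N (up-slope positive).
Maximum static friction available: μ_s N = 0.61 × 663.2 = 404.5 N.
Since |725.3| > 404.5 N, static friction cannot hold it; the casting slides down the incline and kinetic friction applies: f = μ_k N = 0.53 × 663.2 = 351 N.

f ≈ 351 N (up the incline)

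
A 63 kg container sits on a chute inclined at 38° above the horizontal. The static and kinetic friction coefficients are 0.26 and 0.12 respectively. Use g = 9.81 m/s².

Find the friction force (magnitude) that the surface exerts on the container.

f ≈ 58.4 N (up the incline)

Normal force: N = m g cos θ = 63 × 9.81 × cos 38° = 487 N.
For equilibrium along the incline, friction must balance the weight component: f = m g sin θ = 380.5 N up the slope.
Static friction can supply at most μ_s N = 126.6 N.
Since |380.5| > 126.6 N, static friction cannot hold it; the container slides down the incline and kinetic friction applies: f = μ_k N = 0.12 × 487 = 58.4 N.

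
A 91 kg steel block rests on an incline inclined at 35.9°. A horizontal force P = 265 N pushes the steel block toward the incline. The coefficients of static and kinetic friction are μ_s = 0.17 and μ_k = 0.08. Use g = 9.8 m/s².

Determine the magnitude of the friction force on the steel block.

f ≈ 70.2 N (up the incline)

The horizontal push has a component P sin θ into the surface, so N = m g cos θ + P sin θ = 722.4 + 155.4 = 877.8 N.
Along the incline, the net driving force (taking up-slope positive) is P cos θ − m g sin θ = 214.7 − 522.9 = -308.3 N, so equilibrium requires friction f = 308.3 N (up-slope).
The limit of static friction is μ_s N = 149.2 N.
|f_req| = 308.3 > 149.2 N → the steel block slides down the incline; f = μ_k N = 0.08 × 877.8 = 70.2 N.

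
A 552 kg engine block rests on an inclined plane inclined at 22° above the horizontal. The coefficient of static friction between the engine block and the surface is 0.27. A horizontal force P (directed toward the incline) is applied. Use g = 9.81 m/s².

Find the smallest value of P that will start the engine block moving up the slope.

At impending motion up the slope, friction acts down-slope at its limit: f = μ_s N.
Perpendicular to the incline: N = m g cos θ + P sin θ.
Along the incline: P cos θ = m g sin θ + μ_s N = m g sin θ + μ_s (m g cos θ + P sin θ).
Solving, P (cos θ − μ_s sin θ) = m g (sin θ + μ_s cos θ), so P = 552×9.81×(sin 22° + 0.27 cos 22°)/(cos 22° − 0.27 sin 22°) = 5420×0.6249/0.826 = 4100 N.

P ≈ 4100 N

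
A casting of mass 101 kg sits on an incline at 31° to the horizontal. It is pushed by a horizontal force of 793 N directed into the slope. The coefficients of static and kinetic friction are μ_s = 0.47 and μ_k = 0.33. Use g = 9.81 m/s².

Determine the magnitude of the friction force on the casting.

f ≈ 169 N (down the incline)

The horizontal push has a component P sin θ into the surface, so N = m g cos θ + P sin θ = 849.3 + 408.4 = 1258 N.
Parallel to the incline: P cos θ − m g sin θ = 679.7 − 510.3 = 169.4 N; the friction needed to balance this is 169.4 N acting down the slope.
The limit of static friction is μ_s N = 591.1 N.
|f_req| = 169.4 ≤ 591.1 N → the casting is in equilibrium; friction equals the required value.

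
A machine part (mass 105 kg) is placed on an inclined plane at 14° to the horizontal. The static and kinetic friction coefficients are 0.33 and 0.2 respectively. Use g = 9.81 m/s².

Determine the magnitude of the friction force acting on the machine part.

f ≈ 249 N (up the incline)

The normal reaction is N = m g cos θ = 999.5 N.
Along the slope the weight component is m g sin θ = 249.2 N; friction must supply exactly this, acting up-slope.
Static friction can supply at most μ_s N = 329.8 N.
Since |249.2| ≤ 329.8 N, no slip — friction simply equals what equilibrium demands.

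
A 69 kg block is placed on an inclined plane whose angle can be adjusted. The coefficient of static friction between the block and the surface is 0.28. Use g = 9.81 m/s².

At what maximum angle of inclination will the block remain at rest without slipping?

At the slip threshold, m g sin θ = μ_s · m g cos θ, so tan θ = μ_s.
θ_max = arctan(0.28) = 15.6°.

θ_max ≈ 15.6°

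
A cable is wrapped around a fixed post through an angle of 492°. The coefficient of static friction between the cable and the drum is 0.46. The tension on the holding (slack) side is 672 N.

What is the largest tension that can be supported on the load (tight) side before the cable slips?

T_max ≈ 34900 N

At impending slip the capstan equation gives T₂/T₁ = e^{μβ} with β in radians.
β = 492° × π/180 = 8.587 rad.
e^{μβ} = e^{0.46×8.587} = 51.94.
T₂ = T₁ · e^{μβ} = 672 × 51.94 = 34900 N.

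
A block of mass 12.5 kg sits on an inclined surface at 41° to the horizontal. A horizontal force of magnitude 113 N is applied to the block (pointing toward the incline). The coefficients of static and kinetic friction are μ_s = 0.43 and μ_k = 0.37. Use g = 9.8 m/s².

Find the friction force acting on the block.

The horizontal push has a component P sin θ into the surface, so N = m g cos θ + P sin θ = 92.45 + 74.13 = 166.6 N.
Along the incline, the net driving force (taking up-slope positive) is P cos θ − m g sin θ = 85.28 − 80.37 = 4.915 N, so equilibrium requires friction f = -4.915 N (down-slope).
The limit of static friction is μ_s N = 71.63 N.
Since 4.915 N is within the 71.63 N limit, the block stays put and friction is exactly 4.91 N.

f ≈ 4.91 N (down the incline)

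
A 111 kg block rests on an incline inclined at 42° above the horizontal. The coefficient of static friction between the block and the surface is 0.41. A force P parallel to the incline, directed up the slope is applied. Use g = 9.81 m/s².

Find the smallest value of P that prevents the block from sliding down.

The block tends to slide down (tan θ > μ_s), so at the point of impending slip friction acts up-slope at its limit: f = μ_s N.
P is parallel to the surface, so N = m g cos θ = 809 N.
Along the incline: P + μ_s N = m g sin θ, so P = 729 − 0.41×809 = 397 N.

P_min ≈ 397 N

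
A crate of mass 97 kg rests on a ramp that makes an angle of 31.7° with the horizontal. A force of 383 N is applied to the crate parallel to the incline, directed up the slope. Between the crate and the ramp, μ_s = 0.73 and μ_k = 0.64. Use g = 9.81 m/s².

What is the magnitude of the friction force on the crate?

The normal reaction is N = m g cos θ = 809.6 N.
For equilibrium along the incline the friction force must supply f = m g sin θ − P = 500 − 383 = 117 N (positive meaning up-slope).
Static friction can supply at most μ_s N = 591 N.
Since |117| ≤ 591 N, static friction is sufficient; f equals the required value, not μ_s N.

f ≈ 117 N (up the incline)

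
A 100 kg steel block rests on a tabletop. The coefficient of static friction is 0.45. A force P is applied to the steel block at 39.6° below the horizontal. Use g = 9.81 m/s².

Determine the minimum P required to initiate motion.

N = m g + P sin α (the push presses the steel block into the tabletop).
At impending slip, P cos α = μ_s N = μ_s (m g + P sin α).
Solving: P (cos α − μ_s sin α) = μ_s m g → P = 0.45×981/(cos 39.6° − 0.45 sin 39.6°) = 441/0.4837 = 913 N.

P ≈ 913 N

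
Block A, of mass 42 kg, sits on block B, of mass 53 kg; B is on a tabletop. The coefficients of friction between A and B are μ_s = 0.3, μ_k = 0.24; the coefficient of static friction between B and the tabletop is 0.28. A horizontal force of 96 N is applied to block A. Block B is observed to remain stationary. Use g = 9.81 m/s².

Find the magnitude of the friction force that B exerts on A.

Between the blocks, N₁ = m_A g = 412 N.
Maximum static friction on A from B: μ_s N₁ = 0.3×412 = 123.6 N.
Since P = 96 N ≤ 123.6 N, A does not slip on B; friction on A equals P = 96 N.
By Newton's third law B feels 96 N forward from A. With B stationary, the floor's static friction on B balances it: f₂ = 96 N (well within μ_s(m_A+m_B)g = 260.9 N).

f ≈ 96 N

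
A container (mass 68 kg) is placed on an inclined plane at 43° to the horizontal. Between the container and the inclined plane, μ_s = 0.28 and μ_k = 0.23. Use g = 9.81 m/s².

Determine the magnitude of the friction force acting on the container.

Normal force: N = m g cos θ = 68 × 9.81 × cos 43° = 487.9 N.
For equilibrium along the incline, friction must balance the weight component: f = m g sin θ = 454.9 N up the slope.
Maximum static friction available: μ_s N = 0.28 × 487.9 = 136.6 N.
|454.9| exceeds 136.6 N, so the container slips down-slope; friction is kinetic, f = μ_k N = 0.23×487.9 = 112 N.

f ≈ 112 N (up the incline)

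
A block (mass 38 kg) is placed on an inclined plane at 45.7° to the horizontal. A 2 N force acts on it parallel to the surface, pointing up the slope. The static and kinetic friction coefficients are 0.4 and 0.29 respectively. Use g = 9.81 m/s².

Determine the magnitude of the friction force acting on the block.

f ≈ 75.5 N (up the incline)

Perpendicular to the surface, N = m g cos θ = 38·9.81·cos 45.7° = 260.4 N.
For equilibrium along the incline the friction force must supply f = m g sin θ − P = 266.8 − 2 = 264.8 N (positive meaning up-slope).
The static-friction ceiling is μ_s N = 0.4 × 260.4 = 104.1 N.
|264.8| exceeds 104.1 N, so the block slips down-slope; friction is kinetic, f = μ_k N = 0.29×260.4 = 75.5 N.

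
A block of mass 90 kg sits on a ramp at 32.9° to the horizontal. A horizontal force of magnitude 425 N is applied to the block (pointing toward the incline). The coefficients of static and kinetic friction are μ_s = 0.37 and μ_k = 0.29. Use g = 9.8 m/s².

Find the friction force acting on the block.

The horizontal push has a component P sin θ into the surface, so N = m g cos θ + P sin θ = 740.5 + 230.8 = 971.4 N.
Along the incline, the net driving force (taking up-slope positive) is P cos θ − m g sin θ = 356.8 − 479.1 = -122.2 N, so equilibrium requires friction f = 122.2 N (up-slope).
Maximum static friction: μ_s N = 0.37 × 971.4 = 359.4 N.
|f_req| = 122.2 ≤ 359.4 N → the block is in equilibrium; friction equals the required value.

f ≈ 122 N (up the incline)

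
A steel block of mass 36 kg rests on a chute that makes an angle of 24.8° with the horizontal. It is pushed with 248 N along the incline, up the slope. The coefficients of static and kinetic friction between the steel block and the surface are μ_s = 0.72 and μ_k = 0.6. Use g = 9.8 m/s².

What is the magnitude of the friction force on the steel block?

f ≈ 100 N (down the incline)

The normal reaction is N = m g cos θ = 320.3 N.
For equilibrium along the incline the friction force must supply f = m g sin θ − P = 148 − 248 = -100 N (positive meaning up-slope).
Maximum static friction available: μ_s N = 0.72 × 320.3 = 230.6 N.
Since |-100| ≤ 230.6 N, static friction is sufficient; f equals the required value, not μ_s N.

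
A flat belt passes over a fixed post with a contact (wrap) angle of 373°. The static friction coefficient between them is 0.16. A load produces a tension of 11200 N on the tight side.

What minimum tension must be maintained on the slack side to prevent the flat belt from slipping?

T_min ≈ 3950 N

Capstan equation at impending slip: T_tight/T_slack = e^{μβ}.
β = 373° = 6.51 rad; e^{μβ} = e^{0.16×6.51} = 2.834.
T_slack = T_tight / e^{μβ} = 11200 / 2.834 = 3950 N.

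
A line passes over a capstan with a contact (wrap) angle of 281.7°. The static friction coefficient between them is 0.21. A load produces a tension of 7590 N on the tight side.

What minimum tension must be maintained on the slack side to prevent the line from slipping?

Capstan equation at impending slip: T_tight/T_slack = e^{μβ}.
β = 281.7° = 4.917 rad; e^{μβ} = e^{0.21×4.917} = 2.808.
T_slack = T_tight / e^{μβ} = 7590 / 2.808 = 2700 N.

T_min ≈ 2700 N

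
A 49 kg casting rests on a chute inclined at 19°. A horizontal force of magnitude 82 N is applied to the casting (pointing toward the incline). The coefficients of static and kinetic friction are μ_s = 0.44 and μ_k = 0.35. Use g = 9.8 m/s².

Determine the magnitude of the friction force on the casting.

f ≈ 78.8 N (up the incline)

Resolve perpendicular to the incline: N = m g cos θ + P sin θ = 49×9.8×cos 19° + 82×sin 19° = 480.7 N.
Along the incline, the net driving force (taking up-slope positive) is P cos θ − m g sin θ = 77.53 − 156.3 = -78.81 N, so equilibrium requires friction f = 78.81 N (up-slope).
Maximum static friction: μ_s N = 0.44 × 480.7 = 211.5 N.
Since 78.81 N is within the 211.5 N limit, the casting stays put and friction is exactly 78.8 N.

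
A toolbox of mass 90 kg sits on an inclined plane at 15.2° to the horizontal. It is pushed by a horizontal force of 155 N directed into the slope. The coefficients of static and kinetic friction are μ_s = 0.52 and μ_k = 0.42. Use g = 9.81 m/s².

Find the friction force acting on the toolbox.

Resolve perpendicular to the incline: N = m g cos θ + P sin θ = 90×9.81×cos 15.2° + 155×sin 15.2° = 892.7 N.
Parallel to the incline: P cos θ − m g sin θ = 149.6 − 231.5 = -81.91 N; the friction needed to balance this is 81.91 N acting up the slope.
Maximum static friction: μ_s N = 0.52 × 892.7 = 464.2 N.
|f_req| = 81.91 ≤ 464.2 N → the toolbox is in equilibrium; friction equals the required value.

f ≈ 81.9 N (up the incline)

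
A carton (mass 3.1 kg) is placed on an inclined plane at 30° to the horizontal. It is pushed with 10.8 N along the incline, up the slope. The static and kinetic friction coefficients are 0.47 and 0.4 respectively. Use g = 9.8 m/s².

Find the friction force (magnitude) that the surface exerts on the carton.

Perpendicular to the surface, N = m g cos θ = 3.1·9.8·cos 30° = 26.31 N.
Parallel to the incline, ΣF = 0 gives f = m g sin θ − P = 15.19 − 10.8 = 4.39 N (up-slope positive).
Static friction can supply at most μ_s N = 12.37 N.
Since |4.39| ≤ 12.37 N, static friction is sufficient; f equals the required value, not μ_s N.

f ≈ 4.39 N (up the incline)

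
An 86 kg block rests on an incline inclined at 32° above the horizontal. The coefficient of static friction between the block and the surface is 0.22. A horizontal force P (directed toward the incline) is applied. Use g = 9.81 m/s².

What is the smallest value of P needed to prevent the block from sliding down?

P_min ≈ 300 N

The block tends to slide down (tan θ > μ_s), so at the point of impending slip friction acts up-slope at its limit: f = μ_s N.
Perpendicular to the incline: N = m g cos θ + P sin θ.
Along the incline: P cos θ + μ_s N = m g sin θ, i.e. P cos θ + μ_s (m g cos θ + P sin θ) = m g sin θ.
Solving, P (cos θ + μ_s sin θ) = m g (sin θ − μ_s cos θ), so P = 844×0.3433/0.9646 = 300 N.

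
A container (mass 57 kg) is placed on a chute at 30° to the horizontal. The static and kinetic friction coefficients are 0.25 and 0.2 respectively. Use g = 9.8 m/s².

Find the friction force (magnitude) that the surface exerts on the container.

f ≈ 96.8 N (up the incline)

Normal force: N = m g cos θ = 57 × 9.8 × cos 30° = 483.8 N.
Along the slope the weight component is m g sin θ = 279.3 N; friction must supply exactly this, acting up-slope.
The static-friction ceiling is μ_s N = 0.25 × 483.8 = 120.9 N.
Since |279.3| > 120.9 N, static friction cannot hold it; the container slides down the incline and kinetic friction applies: f = μ_k N = 0.2 × 483.8 = 96.8 N.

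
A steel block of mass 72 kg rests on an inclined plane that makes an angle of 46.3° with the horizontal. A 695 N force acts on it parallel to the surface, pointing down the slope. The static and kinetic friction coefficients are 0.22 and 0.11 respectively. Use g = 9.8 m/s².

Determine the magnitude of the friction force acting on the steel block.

f ≈ 53.6 N (up the incline)

Normal force: N = m g cos θ = 72 × 9.8 × cos 46.3° = 487.5 N.
The friction needed for equilibrium is m g sin θ + P = 510.1 + 695 = 1205 N, measured positive up-slope.
The static-friction ceiling is μ_s N = 0.22 × 487.5 = 107.2 N.
Since |1205| > 107.2 N, static friction cannot hold it; the steel block slides down the incline and kinetic friction applies: f = μ_k N = 0.11 × 487.5 = 53.6 N.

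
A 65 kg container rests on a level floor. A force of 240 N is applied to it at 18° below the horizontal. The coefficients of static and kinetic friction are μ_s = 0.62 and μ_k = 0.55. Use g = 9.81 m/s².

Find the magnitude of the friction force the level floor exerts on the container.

f ≈ 228 N

Vertical equilibrium gives N = m g + P sin α = 711.8 N.
Horizontally, friction must balance P cos α = 228.3 N.
The static-friction limit is μ_s N = 441.3 N.
228.3 ≤ 441.3 N → static; friction equals the required 228 N.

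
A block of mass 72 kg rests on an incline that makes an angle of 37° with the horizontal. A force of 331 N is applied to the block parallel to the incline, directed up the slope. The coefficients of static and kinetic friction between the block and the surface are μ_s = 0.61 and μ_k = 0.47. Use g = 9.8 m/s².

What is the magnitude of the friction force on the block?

Perpendicular to the surface, N = m g cos θ = 72·9.8·cos 37° = 563.5 N.
Parallel to the incline, ΣF = 0 gives f = m g sin θ − P = 424.6 − 331 = 93.64 N (up-slope positive).
Static friction can supply at most μ_s N = 343.7 N.
Since |93.64| ≤ 343.7 N, no slip — friction simply equals what equilibrium demands.

f ≈ 93.6 N (up the incline)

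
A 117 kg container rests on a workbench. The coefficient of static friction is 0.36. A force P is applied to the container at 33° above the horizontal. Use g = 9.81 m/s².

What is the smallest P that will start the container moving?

N = m g − P sin α (the pull lifts the container).
At impending slip, P cos α = μ_s N = μ_s (m g − P sin α).
Solving: P (cos α + μ_s sin α) = μ_s m g → P = 0.36×1150/(cos 33° + 0.36 sin 33°) = 413/1.035 = 399 N.

P ≈ 399 N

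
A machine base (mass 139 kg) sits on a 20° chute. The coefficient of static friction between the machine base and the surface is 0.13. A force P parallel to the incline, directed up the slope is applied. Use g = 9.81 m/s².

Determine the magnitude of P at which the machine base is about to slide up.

P ≈ 633 N

At impending motion up the slope, friction acts down-slope at its limit: f = μ_s N.
P is parallel to the surface, so N = m g cos θ = 1280 N.
Along the incline: P = m g sin θ + μ_s N = 466 + 0.13×1280 = 633 N.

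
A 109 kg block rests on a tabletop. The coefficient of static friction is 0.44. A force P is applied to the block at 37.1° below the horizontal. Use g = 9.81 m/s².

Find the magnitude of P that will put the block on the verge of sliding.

N = m g + P sin α (the push presses the block into the tabletop).
At impending slip, P cos α = μ_s N = μ_s (m g + P sin α).
Solving: P (cos α − μ_s sin α) = μ_s m g → P = 0.44×1070/(cos 37.1° − 0.44 sin 37.1°) = 470/0.5322 = 884 N.

P ≈ 884 N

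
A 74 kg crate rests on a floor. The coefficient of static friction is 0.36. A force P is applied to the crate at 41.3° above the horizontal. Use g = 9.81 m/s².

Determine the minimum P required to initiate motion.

P ≈ 264 N

N = m g − P sin α (the pull lifts the crate).
At impending slip, P cos α = μ_s N = μ_s (m g − P sin α).
Solving: P (cos α + μ_s sin α) = μ_s m g → P = 0.36×726/(cos 41.3° + 0.36 sin 41.3°) = 261/0.9889 = 264 N.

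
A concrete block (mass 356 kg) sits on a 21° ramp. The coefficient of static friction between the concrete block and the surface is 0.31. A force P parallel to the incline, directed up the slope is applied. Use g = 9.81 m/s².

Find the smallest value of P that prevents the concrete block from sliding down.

P_min ≈ 241 N

The concrete block tends to slide down (tan θ > μ_s), so at the point of impending slip friction acts up-slope at its limit: f = μ_s N.
P is parallel to the surface, so N = m g cos θ = 3260 N.
Along the incline: P + μ_s N = m g sin θ, so P = 1250 − 0.31×3260 = 241 N.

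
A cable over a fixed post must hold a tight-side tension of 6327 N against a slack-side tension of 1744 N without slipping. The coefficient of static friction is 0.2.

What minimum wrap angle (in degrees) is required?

T₂/T₁ = e^{μβ} → β = ln(T₂/T₁)/μ.
β = ln(6327/1744)/0.2 = 1.289/0.2 = 6.443 rad.
In degrees: β = 6.443 × 180/π = 369°.

β_min ≈ 369°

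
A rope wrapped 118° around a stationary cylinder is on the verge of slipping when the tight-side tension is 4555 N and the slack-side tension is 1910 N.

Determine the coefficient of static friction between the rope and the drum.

T₂/T₁ = e^{μβ} → μ = ln(T₂/T₁)/β.
β = 118° = 2.059 rad.
μ = ln(4555/1910)/2.059 = ln(2.385)/2.059 = 0.422.

μ ≈ 0.422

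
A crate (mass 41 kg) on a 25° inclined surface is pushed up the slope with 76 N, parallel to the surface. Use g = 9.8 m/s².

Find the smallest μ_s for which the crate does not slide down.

μ_s,min ≈ 0.258

N = m g cos θ = 364.2 N.
Friction must make up the shortfall along the incline: f = m g sin θ − P = 169.8 − 76 = 93.81 N.
At the threshold f = μ_s N, so μ_s,min = 93.81/364.2 = 0.258.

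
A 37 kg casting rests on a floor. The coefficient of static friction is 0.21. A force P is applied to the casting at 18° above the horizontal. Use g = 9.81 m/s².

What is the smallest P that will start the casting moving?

N = m g − P sin α (the pull lifts the casting).
At impending slip, P cos α = μ_s N = μ_s (m g − P sin α).
Solving: P (cos α + μ_s sin α) = μ_s m g → P = 0.21×363/(cos 18° + 0.21 sin 18°) = 76.2/1.016 = 75 N.

P ≈ 75 N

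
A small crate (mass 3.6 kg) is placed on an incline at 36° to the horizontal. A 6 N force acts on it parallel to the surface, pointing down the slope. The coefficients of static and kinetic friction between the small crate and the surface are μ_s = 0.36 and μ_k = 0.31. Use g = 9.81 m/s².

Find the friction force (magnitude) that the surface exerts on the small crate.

The normal reaction is N = m g cos θ = 28.57 N.
The friction needed for equilibrium is m g sin θ + P = 20.76 + 6 = 26.76 N, measured positive up-slope.
Maximum static friction available: μ_s N = 0.36 × 28.57 = 10.29 N.
Since |26.76| > 10.29 N, static friction cannot hold it; the small crate slides down the incline and kinetic friction applies: f = μ_k N = 0.31 × 28.57 = 8.86 N.

f ≈ 8.86 N (up the incline)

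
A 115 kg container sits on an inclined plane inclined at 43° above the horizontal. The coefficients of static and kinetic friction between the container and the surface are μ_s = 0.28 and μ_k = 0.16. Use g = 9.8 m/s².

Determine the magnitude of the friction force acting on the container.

Normal force: N = m g cos θ = 115 × 9.8 × cos 43° = 824.2 N.
For equilibrium along the incline, friction must balance the weight component: f = m g sin θ = 768.6 N up the slope.
The static-friction ceiling is μ_s N = 0.28 × 824.2 = 230.8 N.
Since |768.6| > 230.8 N, static friction cannot hold it; the container slides down the incline and kinetic friction applies: f = μ_k N = 0.16 × 824.2 = 132 N.

f ≈ 132 N (up the incline)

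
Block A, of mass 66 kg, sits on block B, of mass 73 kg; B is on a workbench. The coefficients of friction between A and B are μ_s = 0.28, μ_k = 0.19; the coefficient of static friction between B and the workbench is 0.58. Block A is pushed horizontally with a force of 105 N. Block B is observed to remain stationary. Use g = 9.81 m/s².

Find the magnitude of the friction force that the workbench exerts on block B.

f ≈ 105 N

The normal force B exerts on A is simply A's weight, N₁ = 647.5 N.
Maximum static friction on A from B: μ_s N₁ = 0.28×647.5 = 181.3 N.
P = 105 N is within that limit, so A and B move together (both at rest); the A–B friction is simply f₁ = P = 105 N.
B experiences an equal 105 N forward from A (third law). B is in equilibrium, so the floor supplies f₂ = 105 N of static friction (limit μ_s(m_A+m_B)g = 790.9 N, not exceeded).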